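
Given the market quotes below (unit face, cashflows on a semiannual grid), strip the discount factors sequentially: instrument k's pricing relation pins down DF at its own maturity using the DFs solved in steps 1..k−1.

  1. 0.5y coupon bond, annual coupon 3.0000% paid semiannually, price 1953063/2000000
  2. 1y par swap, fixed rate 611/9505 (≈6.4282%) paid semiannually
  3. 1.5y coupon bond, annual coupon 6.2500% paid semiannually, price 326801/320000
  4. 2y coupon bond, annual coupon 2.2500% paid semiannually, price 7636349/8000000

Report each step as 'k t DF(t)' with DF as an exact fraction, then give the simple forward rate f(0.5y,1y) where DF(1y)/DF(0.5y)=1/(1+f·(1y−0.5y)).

step 1 [0.5y] bond c/2=3/200: DF=(1953063/2000000 − 3/200·(0))/(1+3/200) = 9621/10000 ≈ 0.962100
step 2 [1y] swap r/2=611/19010: DF=(1 − 611/19010·(0.962100))/(1+611/19010) = 9389/10000 ≈ 0.938900
step 3 [1.5y] bond c/2=1/32: DF=(326801/320000 − 1/32·(0.962100+0.938900))/(1+1/32) = 9327/10000 ≈ 0.932700
step 4 [2y] bond c/2=9/800: DF=(7636349/8000000 − 9/800·(0.962100+0.938900+0.932700))/(1+9/800) = 2281/2500 ≈ 0.912400

1 1/2 9621/10000
2 1 9389/10000
3 3/2 9327/10000
4 2 2281/2500
f(0.5y,1y) = ((9621/10000)/(9389/10000) − 1)/(1/2) = 464/9389 ≈ 4.9420%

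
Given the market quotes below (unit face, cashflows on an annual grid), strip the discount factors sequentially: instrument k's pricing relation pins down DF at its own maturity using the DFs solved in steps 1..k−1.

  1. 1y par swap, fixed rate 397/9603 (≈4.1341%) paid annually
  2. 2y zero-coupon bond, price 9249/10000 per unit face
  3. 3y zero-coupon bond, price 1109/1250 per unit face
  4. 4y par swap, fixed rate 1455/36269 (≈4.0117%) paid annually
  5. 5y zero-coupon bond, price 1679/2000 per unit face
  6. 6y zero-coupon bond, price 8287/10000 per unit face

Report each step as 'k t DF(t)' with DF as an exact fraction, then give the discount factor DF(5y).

1 1 9603/10000
2 2 9249/10000
3 3 1109/1250
4 4 1709/2000
5 5 1679/2000
6 6 8287/10000
DF(5y) = 1679/2000 ≈ 0.839500

step 1 [1y] swap r/1=397/9603: DF=(1 − 397/9603·(0))/(1+397/9603) = 9603/10000 ≈ 0.960300
step 2 [2y] zero: DF = P = 9249/10000 ≈ 0.924900
step 3 [3y] zero: DF = P = 1109/1250 ≈ 0.887200
step 4 [4y] swap r/1=1455/36269: DF=(1 − 1455/36269·(0.960300+0.924900+0.887200))/(1+1455/36269) = 1709/2000 ≈ 0.854500
step 5 [5y] zero: DF = P = 1679/2000 ≈ 0.839500
step 6 [6y] zero: DF = P = 8287/10000 ≈ 0.828700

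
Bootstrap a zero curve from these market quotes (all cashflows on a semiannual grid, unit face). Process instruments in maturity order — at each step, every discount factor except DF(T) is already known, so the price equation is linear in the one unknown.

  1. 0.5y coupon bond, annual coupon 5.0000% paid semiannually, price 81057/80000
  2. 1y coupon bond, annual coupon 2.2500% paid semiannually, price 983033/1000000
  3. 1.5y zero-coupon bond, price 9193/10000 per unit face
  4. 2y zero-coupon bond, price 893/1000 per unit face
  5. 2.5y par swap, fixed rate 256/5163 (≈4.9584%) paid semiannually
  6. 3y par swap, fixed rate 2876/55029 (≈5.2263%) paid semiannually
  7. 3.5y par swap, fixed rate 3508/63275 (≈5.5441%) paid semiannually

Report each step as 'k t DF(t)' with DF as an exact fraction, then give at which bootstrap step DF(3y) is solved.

1 1/2 1977/2000
2 1 9611/10000
3 3/2 9193/10000
4 2 893/1000
5 5/2 553/625
6 3 4281/5000
7 7/2 4123/5000
DF(3y) is solved at step 6

step 1 [0.5y] bond c/2=1/40: DF=(81057/80000 − 1/40·(0))/(1+1/40) = 1977/2000 ≈ 0.988500
step 2 [1y] bond c/2=9/800: DF=(983033/1000000 − 9/800·(0.988500))/(1+9/800) = 9611/10000 ≈ 0.961100
step 3 [1.5y] zero: DF = P = 9193/10000 ≈ 0.919300
step 4 [2y] zero: DF = P = 893/1000 ≈ 0.893000
step 5 [2.5y] swap r/2=128/5163: DF=(1 − 128/5163·(0.988500+0.961100+0.919300+0.893000))/(1+128/5163) = 553/625 ≈ 0.884800
step 6 [3y] swap r/2=1438/55029: DF=(1 − 1438/55029·(0.988500+0.961100+0.919300+0.893000+0.884800))/(1+1438/55029) = 4281/5000 ≈ 0.856200
step 7 [3.5y] swap r/2=1754/63275: DF=(1 − 1754/63275·(0.988500+0.961100+0.919300+0.893000+0.884800+0.856200))/(1+1754/63275) = 4123/5000 ≈ 0.824600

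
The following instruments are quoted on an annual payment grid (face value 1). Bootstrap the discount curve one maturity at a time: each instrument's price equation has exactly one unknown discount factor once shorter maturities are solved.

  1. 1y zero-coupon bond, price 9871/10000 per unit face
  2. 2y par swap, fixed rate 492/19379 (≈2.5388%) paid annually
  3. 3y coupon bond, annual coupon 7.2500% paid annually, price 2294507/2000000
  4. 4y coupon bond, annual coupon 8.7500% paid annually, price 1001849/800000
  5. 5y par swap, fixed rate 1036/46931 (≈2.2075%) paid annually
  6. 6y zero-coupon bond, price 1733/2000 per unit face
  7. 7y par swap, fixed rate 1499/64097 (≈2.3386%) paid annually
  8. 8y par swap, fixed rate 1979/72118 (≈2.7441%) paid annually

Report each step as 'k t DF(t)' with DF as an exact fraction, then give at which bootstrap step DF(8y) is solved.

step 1 [1y] zero: DF = P = 9871/10000 ≈ 0.987100
step 2 [2y] swap r/1=492/19379: DF=(1 − 492/19379·(0.987100))/(1+492/19379) = 2377/2500 ≈ 0.950800
step 3 [3y] bond c/1=29/400: DF=(2294507/2000000 − 29/400·(0.987100+0.950800))/(1+29/400) = 9387/10000 ≈ 0.938700
step 4 [4y] bond c/1=7/80: DF=(1001849/800000 − 7/80·(0.987100+0.950800+0.938700))/(1+7/80) = 9201/10000 ≈ 0.920100
step 5 [5y] swap r/1=1036/46931: DF=(1 − 1036/46931·(0.987100+0.950800+0.938700+0.920100))/(1+1036/46931) = 2241/2500 ≈ 0.896400
step 6 [6y] zero: DF = P = 1733/2000 ≈ 0.866500
step 7 [7y] swap r/1=1499/64097: DF=(1 − 1499/64097·(0.987100+0.950800+0.938700+0.920100+0.896400+0.866500))/(1+1499/64097) = 8501/10000 ≈ 0.850100
step 8 [8y] swap r/1=1979/72118: DF=(1 − 1979/72118·(0.987100+0.950800+0.938700+0.920100+0.896400+0.866500+0.850100))/(1+1979/72118) = 8021/10000 ≈ 0.802100

1 1 9871/10000
2 2 2377/2500
3 3 9387/10000
4 4 9201/10000
5 5 2241/2500
6 6 1733/2000
7 7 8501/10000
8 8 8021/10000
DF(8y) is solved at step 8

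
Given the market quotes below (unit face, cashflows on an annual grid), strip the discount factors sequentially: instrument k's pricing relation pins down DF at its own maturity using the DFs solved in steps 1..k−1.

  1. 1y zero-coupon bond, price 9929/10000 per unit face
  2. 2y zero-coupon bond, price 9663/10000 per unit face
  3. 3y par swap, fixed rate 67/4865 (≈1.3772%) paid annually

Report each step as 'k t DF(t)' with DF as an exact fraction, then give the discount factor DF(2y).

step 1 [1y] zero: DF = P = 9929/10000 ≈ 0.992900
step 2 [2y] zero: DF = P = 9663/10000 ≈ 0.966300
step 3 [3y] swap r/1=67/4865: DF=(1 − 67/4865·(0.992900+0.966300))/(1+67/4865) = 4799/5000 ≈ 0.959800

1 1 9929/10000
2 2 9663/10000
3 3 4799/5000
DF(2y) = 9663/10000 ≈ 0.966300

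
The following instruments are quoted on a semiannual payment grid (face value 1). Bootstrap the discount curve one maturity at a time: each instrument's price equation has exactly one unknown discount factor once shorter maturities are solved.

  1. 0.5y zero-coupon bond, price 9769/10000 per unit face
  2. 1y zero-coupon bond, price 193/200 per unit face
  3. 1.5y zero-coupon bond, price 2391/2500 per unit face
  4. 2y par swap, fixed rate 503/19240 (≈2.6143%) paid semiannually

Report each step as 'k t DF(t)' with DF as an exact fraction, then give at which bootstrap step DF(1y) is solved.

step 1 [0.5y] zero: DF = P = 9769/10000 ≈ 0.976900
step 2 [1y] zero: DF = P = 193/200 ≈ 0.965000
step 3 [1.5y] zero: DF = P = 2391/2500 ≈ 0.956400
step 4 [2y] swap r/2=503/38480: DF=(1 − 503/38480·(0.976900+0.965000+0.956400))/(1+503/38480) = 9497/10000 ≈ 0.949700

1 1/2 9769/10000
2 1 193/200
3 3/2 2391/2500
4 2 9497/10000
DF(1y) is solved at step 2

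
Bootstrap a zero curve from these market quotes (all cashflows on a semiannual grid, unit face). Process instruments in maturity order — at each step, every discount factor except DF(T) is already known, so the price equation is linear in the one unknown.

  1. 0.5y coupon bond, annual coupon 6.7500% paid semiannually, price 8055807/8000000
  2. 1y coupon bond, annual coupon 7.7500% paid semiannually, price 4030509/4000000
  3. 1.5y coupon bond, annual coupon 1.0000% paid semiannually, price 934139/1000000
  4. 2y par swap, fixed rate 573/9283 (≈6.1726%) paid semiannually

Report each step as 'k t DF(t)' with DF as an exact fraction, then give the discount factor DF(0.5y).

1 1/2 9741/10000
2 1 9337/10000
3 3/2 23/25
4 2 4427/5000
DF(0.5y) = 9741/10000 ≈ 0.974100

step 1 [0.5y] bond c/2=27/800: DF=(8055807/8000000 − 27/800·(0))/(1+27/800) = 9741/10000 ≈ 0.974100
step 2 [1y] bond c/2=31/800: DF=(4030509/4000000 − 31/800·(0.974100))/(1+31/800) = 9337/10000 ≈ 0.933700
step 3 [1.5y] bond c/2=1/200: DF=(934139/1000000 − 1/200·(0.974100+0.933700))/(1+1/200) = 23/25 ≈ 0.920000
step 4 [2y] swap r/2=573/18566: DF=(1 − 573/18566·(0.974100+0.933700+0.920000))/(1+573/18566) = 4427/5000 ≈ 0.885400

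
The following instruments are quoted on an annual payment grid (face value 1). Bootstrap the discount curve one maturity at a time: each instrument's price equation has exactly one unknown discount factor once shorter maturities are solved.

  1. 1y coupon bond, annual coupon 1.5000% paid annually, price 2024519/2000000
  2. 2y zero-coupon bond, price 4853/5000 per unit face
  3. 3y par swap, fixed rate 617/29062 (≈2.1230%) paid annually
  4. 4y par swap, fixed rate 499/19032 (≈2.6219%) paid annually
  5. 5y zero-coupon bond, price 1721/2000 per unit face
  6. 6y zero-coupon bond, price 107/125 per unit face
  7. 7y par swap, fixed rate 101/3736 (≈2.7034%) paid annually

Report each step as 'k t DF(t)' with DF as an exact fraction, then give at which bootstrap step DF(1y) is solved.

1 1 9973/10000
2 2 4853/5000
3 3 9383/10000
4 4 4501/5000
5 5 1721/2000
6 6 107/125
7 7 8283/10000
DF(1y) is solved at step 1

step 1 [1y] bond c/1=3/200: DF=(2024519/2000000 − 3/200·(0))/(1+3/200) = 9973/10000 ≈ 0.997300
step 2 [2y] zero: DF = P = 4853/5000 ≈ 0.970600
step 3 [3y] swap r/1=617/29062: DF=(1 − 617/29062·(0.997300+0.970600))/(1+617/29062) = 9383/10000 ≈ 0.938300
step 4 [4y] swap r/1=499/19032: DF=(1 − 499/19032·(0.997300+0.970600+0.938300))/(1+499/19032) = 4501/5000 ≈ 0.900200
step 5 [5y] zero: DF = P = 1721/2000 ≈ 0.860500
step 6 [6y] zero: DF = P = 107/125 ≈ 0.856000
step 7 [7y] swap r/1=101/3736: DF=(1 − 101/3736·(0.997300+0.970600+0.938300+0.900200+0.860500+0.856000))/(1+101/3736) = 8283/10000 ≈ 0.828300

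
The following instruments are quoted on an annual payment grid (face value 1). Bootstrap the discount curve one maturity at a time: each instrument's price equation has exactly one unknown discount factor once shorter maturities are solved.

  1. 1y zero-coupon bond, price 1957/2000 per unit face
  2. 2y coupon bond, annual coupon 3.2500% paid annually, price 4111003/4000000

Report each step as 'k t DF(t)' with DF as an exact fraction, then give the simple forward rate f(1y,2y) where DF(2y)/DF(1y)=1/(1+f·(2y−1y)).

1 1 1957/2000
2 2 4823/5000
f(1y,2y) = ((1957/2000)/(4823/5000) − 1)/(1) = 139/9646 ≈ 1.4410%

step 1 [1y] zero: DF = P = 1957/2000 ≈ 0.978500
step 2 [2y] bond c/1=13/400: DF=(4111003/4000000 − 13/400·(0.978500))/(1+13/400) = 4823/5000 ≈ 0.964600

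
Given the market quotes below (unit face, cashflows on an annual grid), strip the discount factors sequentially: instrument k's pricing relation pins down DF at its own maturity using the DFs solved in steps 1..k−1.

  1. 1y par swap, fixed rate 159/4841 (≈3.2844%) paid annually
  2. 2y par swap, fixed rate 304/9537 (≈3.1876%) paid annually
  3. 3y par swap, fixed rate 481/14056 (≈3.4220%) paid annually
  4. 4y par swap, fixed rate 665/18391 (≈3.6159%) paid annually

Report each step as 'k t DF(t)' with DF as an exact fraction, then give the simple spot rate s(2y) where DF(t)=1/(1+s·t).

1 1 4841/5000
2 2 587/625
3 3 4519/5000
4 4 867/1000
s(2y) = (1/(587/625) − 1)/(2) = 19/587 ≈ 3.2368%

step 1 [1y] swap r/1=159/4841: DF=(1 − 159/4841·(0))/(1+159/4841) = 4841/5000 ≈ 0.968200
step 2 [2y] swap r/1=304/9537: DF=(1 − 304/9537·(0.968200))/(1+304/9537) = 587/625 ≈ 0.939200
step 3 [3y] swap r/1=481/14056: DF=(1 − 481/14056·(0.968200+0.939200))/(1+481/14056) = 4519/5000 ≈ 0.903800
step 4 [4y] swap r/1=665/18391: DF=(1 − 665/18391·(0.968200+0.939200+0.903800))/(1+665/18391) = 867/1000 ≈ 0.867000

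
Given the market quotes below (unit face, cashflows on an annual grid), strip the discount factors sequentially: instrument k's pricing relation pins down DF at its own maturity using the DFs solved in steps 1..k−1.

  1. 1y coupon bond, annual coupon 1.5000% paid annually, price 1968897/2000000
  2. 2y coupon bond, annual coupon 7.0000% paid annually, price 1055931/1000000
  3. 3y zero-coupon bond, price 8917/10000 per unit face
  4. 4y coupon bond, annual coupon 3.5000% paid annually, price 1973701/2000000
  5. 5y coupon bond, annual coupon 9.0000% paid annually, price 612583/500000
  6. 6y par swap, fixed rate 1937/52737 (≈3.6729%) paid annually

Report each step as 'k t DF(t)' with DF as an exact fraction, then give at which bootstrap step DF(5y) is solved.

1 1 9699/10000
2 2 4617/5000
3 3 8917/10000
4 4 8593/10000
5 5 8231/10000
6 6 8063/10000
DF(5y) is solved at step 5

step 1 [1y] bond c/1=3/200: DF=(1968897/2000000 − 3/200·(0))/(1+3/200) = 9699/10000 ≈ 0.969900
step 2 [2y] bond c/1=7/100: DF=(1055931/1000000 − 7/100·(0.969900))/(1+7/100) = 4617/5000 ≈ 0.923400
step 3 [3y] zero: DF = P = 8917/10000 ≈ 0.891700
step 4 [4y] bond c/1=7/200: DF=(1973701/2000000 − 7/200·(0.969900+0.923400+0.891700))/(1+7/200) = 8593/10000 ≈ 0.859300
step 5 [5y] bond c/1=9/100: DF=(612583/500000 − 9/100·(0.969900+0.923400+0.891700+0.859300))/(1+9/100) = 8231/10000 ≈ 0.823100
step 6 [6y] swap r/1=1937/52737: DF=(1 − 1937/52737·(0.969900+0.923400+0.891700+0.859300+0.823100))/(1+1937/52737) = 8063/10000 ≈ 0.806300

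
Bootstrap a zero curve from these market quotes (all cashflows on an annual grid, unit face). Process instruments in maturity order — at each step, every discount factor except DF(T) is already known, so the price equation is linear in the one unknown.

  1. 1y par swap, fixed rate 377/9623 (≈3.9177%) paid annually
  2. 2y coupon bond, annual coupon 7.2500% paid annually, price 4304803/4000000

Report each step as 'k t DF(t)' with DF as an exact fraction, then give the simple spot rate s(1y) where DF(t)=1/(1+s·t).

step 1 [1y] swap r/1=377/9623: DF=(1 − 377/9623·(0))/(1+377/9623) = 9623/10000 ≈ 0.962300
step 2 [2y] bond c/1=29/400: DF=(4304803/4000000 − 29/400·(0.962300))/(1+29/400) = 1173/1250 ≈ 0.938400

1 1 9623/10000
2 2 1173/1250
s(1y) = (1/(9623/10000) − 1)/(1) = 377/9623 ≈ 3.9177%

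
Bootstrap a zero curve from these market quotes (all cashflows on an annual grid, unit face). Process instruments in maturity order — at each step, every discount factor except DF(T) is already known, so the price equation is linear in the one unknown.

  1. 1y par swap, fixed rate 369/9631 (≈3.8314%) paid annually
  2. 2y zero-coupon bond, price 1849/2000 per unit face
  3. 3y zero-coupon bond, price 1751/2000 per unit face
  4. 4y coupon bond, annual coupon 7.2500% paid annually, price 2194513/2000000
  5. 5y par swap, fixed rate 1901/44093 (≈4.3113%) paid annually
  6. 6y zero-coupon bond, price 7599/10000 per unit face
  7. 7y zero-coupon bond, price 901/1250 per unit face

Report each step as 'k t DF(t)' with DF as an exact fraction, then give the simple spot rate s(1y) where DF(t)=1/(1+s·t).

1 1 9631/10000
2 2 1849/2000
3 3 1751/2000
4 4 8363/10000
5 5 8099/10000
6 6 7599/10000
7 7 901/1250
s(1y) = (1/(9631/10000) − 1)/(1) = 369/9631 ≈ 3.8314%

step 1 [1y] swap r/1=369/9631: DF=(1 − 369/9631·(0))/(1+369/9631) = 9631/10000 ≈ 0.963100
step 2 [2y] zero: DF = P = 1849/2000 ≈ 0.924500
step 3 [3y] zero: DF = P = 1751/2000 ≈ 0.875500
step 4 [4y] bond c/1=29/400: DF=(2194513/2000000 − 29/400·(0.963100+0.924500+0.875500))/(1+29/400) = 8363/10000 ≈ 0.836300
step 5 [5y] swap r/1=1901/44093: DF=(1 − 1901/44093·(0.963100+0.924500+0.875500+0.836300))/(1+1901/44093) = 8099/10000 ≈ 0.809900
step 6 [6y] zero: DF = P = 7599/10000 ≈ 0.759900
step 7 [7y] zero: DF = P = 901/1250 ≈ 0.720800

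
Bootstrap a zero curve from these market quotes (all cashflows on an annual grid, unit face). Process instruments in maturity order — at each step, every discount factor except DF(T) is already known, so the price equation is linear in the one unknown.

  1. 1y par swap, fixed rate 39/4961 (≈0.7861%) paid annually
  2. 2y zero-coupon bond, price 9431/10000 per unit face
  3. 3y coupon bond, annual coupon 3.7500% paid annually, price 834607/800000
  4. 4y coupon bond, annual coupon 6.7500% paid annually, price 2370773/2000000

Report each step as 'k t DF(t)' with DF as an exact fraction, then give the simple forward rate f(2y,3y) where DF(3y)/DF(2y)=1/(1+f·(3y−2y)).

step 1 [1y] swap r/1=39/4961: DF=(1 − 39/4961·(0))/(1+39/4961) = 4961/5000 ≈ 0.992200
step 2 [2y] zero: DF = P = 9431/10000 ≈ 0.943100
step 3 [3y] bond c/1=3/80: DF=(834607/800000 − 3/80·(0.992200+0.943100))/(1+3/80) = 2339/2500 ≈ 0.935600
step 4 [4y] bond c/1=27/400: DF=(2370773/2000000 − 27/400·(0.992200+0.943100+0.935600))/(1+27/400) = 9289/10000 ≈ 0.928900

1 1 4961/5000
2 2 9431/10000
3 3 2339/2500
4 4 9289/10000
f(2y,3y) = ((9431/10000)/(2339/2500) − 1)/(1) = 75/9356 ≈ 0.8016%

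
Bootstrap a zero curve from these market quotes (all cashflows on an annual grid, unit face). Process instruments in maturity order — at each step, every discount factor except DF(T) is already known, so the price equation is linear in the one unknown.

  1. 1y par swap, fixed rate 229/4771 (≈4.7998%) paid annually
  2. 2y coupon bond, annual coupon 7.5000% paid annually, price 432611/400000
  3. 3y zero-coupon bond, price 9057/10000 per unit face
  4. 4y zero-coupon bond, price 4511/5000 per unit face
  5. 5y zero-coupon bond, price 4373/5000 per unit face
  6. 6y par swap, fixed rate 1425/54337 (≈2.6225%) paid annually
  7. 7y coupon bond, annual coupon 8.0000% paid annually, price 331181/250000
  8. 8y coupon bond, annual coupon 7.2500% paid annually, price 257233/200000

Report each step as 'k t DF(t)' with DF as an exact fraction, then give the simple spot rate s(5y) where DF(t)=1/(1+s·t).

step 1 [1y] swap r/1=229/4771: DF=(1 − 229/4771·(0))/(1+229/4771) = 4771/5000 ≈ 0.954200
step 2 [2y] bond c/1=3/40: DF=(432611/400000 − 3/40·(0.954200))/(1+3/40) = 1879/2000 ≈ 0.939500
step 3 [3y] zero: DF = P = 9057/10000 ≈ 0.905700
step 4 [4y] zero: DF = P = 4511/5000 ≈ 0.902200
step 5 [5y] zero: DF = P = 4373/5000 ≈ 0.874600
step 6 [6y] swap r/1=1425/54337: DF=(1 − 1425/54337·(0.954200+0.939500+0.905700+0.902200+0.874600))/(1+1425/54337) = 343/400 ≈ 0.857500
step 7 [7y] bond c/1=2/25: DF=(331181/250000 − 2/25·(0.954200+0.939500+0.905700+0.902200+0.874600+0.857500))/(1+2/25) = 8241/10000 ≈ 0.824100
step 8 [8y] bond c/1=29/400: DF=(257233/200000 − 29/400·(0.954200+0.939500+0.905700+0.902200+0.874600+0.857500+0.824100))/(1+29/400) = 3881/5000 ≈ 0.776200

1 1 4771/5000
2 2 1879/2000
3 3 9057/10000
4 4 4511/5000
5 5 4373/5000
6 6 343/400
7 7 8241/10000
8 8 3881/5000
s(5y) = (1/(4373/5000) − 1)/(5) = 627/21865 ≈ 2.8676%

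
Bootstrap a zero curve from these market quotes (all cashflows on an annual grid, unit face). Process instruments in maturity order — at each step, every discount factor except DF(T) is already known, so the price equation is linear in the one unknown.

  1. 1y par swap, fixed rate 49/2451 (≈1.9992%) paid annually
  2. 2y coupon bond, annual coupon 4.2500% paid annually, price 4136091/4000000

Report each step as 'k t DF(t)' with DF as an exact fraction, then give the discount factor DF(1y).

1 1 2451/2500
2 2 9519/10000
DF(1y) = 2451/2500 ≈ 0.980400

step 1 [1y] swap r/1=49/2451: DF=(1 − 49/2451·(0))/(1+49/2451) = 2451/2500 ≈ 0.980400
step 2 [2y] bond c/1=17/400: DF=(4136091/4000000 − 17/400·(0.980400))/(1+17/400) = 9519/10000 ≈ 0.951900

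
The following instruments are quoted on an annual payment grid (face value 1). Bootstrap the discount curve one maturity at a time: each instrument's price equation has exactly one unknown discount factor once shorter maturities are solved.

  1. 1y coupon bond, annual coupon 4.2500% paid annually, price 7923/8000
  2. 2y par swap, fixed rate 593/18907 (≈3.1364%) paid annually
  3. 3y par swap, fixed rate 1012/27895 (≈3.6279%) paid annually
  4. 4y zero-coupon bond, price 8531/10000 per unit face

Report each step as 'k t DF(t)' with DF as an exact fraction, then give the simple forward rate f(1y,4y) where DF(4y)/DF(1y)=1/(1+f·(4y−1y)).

1 1 19/20
2 2 9407/10000
3 3 2247/2500
4 4 8531/10000
f(1y,4y) = ((19/20)/(8531/10000) − 1)/(3) = 17/449 ≈ 3.7862%

step 1 [1y] bond c/1=17/400: DF=(7923/8000 − 17/400·(0))/(1+17/400) = 19/20 ≈ 0.950000
step 2 [2y] swap r/1=593/18907: DF=(1 − 593/18907·(0.950000))/(1+593/18907) = 9407/10000 ≈ 0.940700
step 3 [3y] swap r/1=1012/27895: DF=(1 − 1012/27895·(0.950000+0.940700))/(1+1012/27895) = 2247/2500 ≈ 0.898800
step 4 [4y] zero: DF = P = 8531/10000 ≈ 0.853100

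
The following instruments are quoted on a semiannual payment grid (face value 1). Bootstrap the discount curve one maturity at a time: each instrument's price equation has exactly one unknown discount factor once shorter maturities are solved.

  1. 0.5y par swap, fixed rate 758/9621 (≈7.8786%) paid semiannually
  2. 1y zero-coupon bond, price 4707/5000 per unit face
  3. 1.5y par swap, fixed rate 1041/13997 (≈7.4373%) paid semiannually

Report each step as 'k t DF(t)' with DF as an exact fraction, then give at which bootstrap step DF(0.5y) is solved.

1 1/2 9621/10000
2 1 4707/5000
3 3/2 8959/10000
DF(0.5y) is solved at step 1

step 1 [0.5y] swap r/2=379/9621: DF=(1 − 379/9621·(0))/(1+379/9621) = 9621/10000 ≈ 0.962100
step 2 [1y] zero: DF = P = 4707/5000 ≈ 0.941400
step 3 [1.5y] swap r/2=1041/27994: DF=(1 − 1041/27994·(0.962100+0.941400))/(1+1041/27994) = 8959/10000 ≈ 0.895900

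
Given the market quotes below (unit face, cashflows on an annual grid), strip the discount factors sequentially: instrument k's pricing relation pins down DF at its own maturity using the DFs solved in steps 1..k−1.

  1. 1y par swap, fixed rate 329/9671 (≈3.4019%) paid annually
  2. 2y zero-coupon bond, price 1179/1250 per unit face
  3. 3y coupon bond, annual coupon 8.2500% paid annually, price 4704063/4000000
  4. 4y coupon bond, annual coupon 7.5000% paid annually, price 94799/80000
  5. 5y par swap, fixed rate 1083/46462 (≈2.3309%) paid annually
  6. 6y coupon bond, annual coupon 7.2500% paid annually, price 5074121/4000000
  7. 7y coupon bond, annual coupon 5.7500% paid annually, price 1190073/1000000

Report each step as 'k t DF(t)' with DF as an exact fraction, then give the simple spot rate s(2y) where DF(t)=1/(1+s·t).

1 1 9671/10000
2 2 1179/1250
3 3 588/625
4 4 4517/5000
5 5 8917/10000
6 6 8687/10000
7 7 1651/2000
s(2y) = (1/(1179/1250) − 1)/(2) = 71/2358 ≈ 3.0110%

step 1 [1y] swap r/1=329/9671: DF=(1 − 329/9671·(0))/(1+329/9671) = 9671/10000 ≈ 0.967100
step 2 [2y] zero: DF = P = 1179/1250 ≈ 0.943200
step 3 [3y] bond c/1=33/400: DF=(4704063/4000000 − 33/400·(0.967100+0.943200))/(1+33/400) = 588/625 ≈ 0.940800
step 4 [4y] bond c/1=3/40: DF=(94799/80000 − 3/40·(0.967100+0.943200+0.940800))/(1+3/40) = 4517/5000 ≈ 0.903400
step 5 [5y] swap r/1=1083/46462: DF=(1 − 1083/46462·(0.967100+0.943200+0.940800+0.903400))/(1+1083/46462) = 8917/10000 ≈ 0.891700
step 6 [6y] bond c/1=29/400: DF=(5074121/4000000 − 29/400·(0.967100+0.943200+0.940800+0.903400+0.891700))/(1+29/400) = 8687/10000 ≈ 0.868700
step 7 [7y] bond c/1=23/400: DF=(1190073/1000000 − 23/400·(0.967100+0.943200+0.940800+0.903400+0.891700+0.868700))/(1+23/400) = 1651/2000 ≈ 0.825500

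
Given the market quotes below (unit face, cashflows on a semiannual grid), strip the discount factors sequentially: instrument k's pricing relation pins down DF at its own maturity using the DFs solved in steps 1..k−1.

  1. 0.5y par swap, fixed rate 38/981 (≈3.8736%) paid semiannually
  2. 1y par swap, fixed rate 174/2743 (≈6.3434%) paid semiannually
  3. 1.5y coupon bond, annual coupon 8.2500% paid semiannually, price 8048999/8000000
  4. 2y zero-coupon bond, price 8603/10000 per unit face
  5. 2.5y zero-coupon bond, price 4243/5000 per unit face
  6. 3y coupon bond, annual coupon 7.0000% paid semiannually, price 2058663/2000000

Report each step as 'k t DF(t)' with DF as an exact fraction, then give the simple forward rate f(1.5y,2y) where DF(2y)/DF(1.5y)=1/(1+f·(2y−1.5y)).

1 1/2 981/1000
2 1 9391/10000
3 3/2 4451/5000
4 2 8603/10000
5 5/2 4243/5000
6 3 8417/10000
f(1.5y,2y) = ((4451/5000)/(8603/10000) − 1)/(1/2) = 598/8603 ≈ 6.9511%

step 1 [0.5y] swap r/2=19/981: DF=(1 − 19/981·(0))/(1+19/981) = 981/1000 ≈ 0.981000
step 2 [1y] swap r/2=87/2743: DF=(1 − 87/2743·(0.981000))/(1+87/2743) = 9391/10000 ≈ 0.939100
step 3 [1.5y] bond c/2=33/800: DF=(8048999/8000000 − 33/800·(0.981000+0.939100))/(1+33/800) = 4451/5000 ≈ 0.890200
step 4 [2y] zero: DF = P = 8603/10000 ≈ 0.860300
step 5 [2.5y] zero: DF = P = 4243/5000 ≈ 0.848600
step 6 [3y] bond c/2=7/200: DF=(2058663/2000000 − 7/200·(0.981000+0.939100+0.890200+0.860300+0.848600))/(1+7/200) = 8417/10000 ≈ 0.841700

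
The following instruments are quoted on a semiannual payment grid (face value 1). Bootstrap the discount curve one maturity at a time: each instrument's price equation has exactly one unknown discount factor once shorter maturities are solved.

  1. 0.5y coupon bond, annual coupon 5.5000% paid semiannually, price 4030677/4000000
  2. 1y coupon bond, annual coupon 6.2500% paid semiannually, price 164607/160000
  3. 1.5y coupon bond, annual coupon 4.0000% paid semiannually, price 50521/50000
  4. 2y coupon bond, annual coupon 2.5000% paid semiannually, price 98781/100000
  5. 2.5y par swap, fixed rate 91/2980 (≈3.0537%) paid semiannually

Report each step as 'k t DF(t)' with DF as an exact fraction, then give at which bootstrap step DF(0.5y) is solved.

1 1/2 9807/10000
2 1 9679/10000
3 3/2 2381/2500
4 2 4699/5000
5 5/2 1159/1250
DF(0.5y) is solved at step 1

step 1 [0.5y] bond c/2=11/400: DF=(4030677/4000000 − 11/400·(0))/(1+11/400) = 9807/10000 ≈ 0.980700
step 2 [1y] bond c/2=1/32: DF=(164607/160000 − 1/32·(0.980700))/(1+1/32) = 9679/10000 ≈ 0.967900
step 3 [1.5y] bond c/2=1/50: DF=(50521/50000 − 1/50·(0.980700+0.967900))/(1+1/50) = 2381/2500 ≈ 0.952400
step 4 [2y] bond c/2=1/80: DF=(98781/100000 − 1/80·(0.980700+0.967900+0.952400))/(1+1/80) = 4699/5000 ≈ 0.939800
step 5 [2.5y] swap r/2=91/5960: DF=(1 − 91/5960·(0.980700+0.967900+0.952400+0.939800))/(1+91/5960) = 1159/1250 ≈ 0.927200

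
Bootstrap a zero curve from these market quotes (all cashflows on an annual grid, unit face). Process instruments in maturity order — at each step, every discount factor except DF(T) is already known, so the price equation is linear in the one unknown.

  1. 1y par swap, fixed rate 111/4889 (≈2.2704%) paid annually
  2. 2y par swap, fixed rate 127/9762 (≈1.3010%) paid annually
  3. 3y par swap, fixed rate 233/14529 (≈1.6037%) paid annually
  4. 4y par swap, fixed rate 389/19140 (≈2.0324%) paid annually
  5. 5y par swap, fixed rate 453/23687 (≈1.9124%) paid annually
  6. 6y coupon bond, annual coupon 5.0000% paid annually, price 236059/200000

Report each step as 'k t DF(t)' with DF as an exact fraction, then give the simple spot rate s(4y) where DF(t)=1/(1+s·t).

step 1 [1y] swap r/1=111/4889: DF=(1 − 111/4889·(0))/(1+111/4889) = 4889/5000 ≈ 0.977800
step 2 [2y] swap r/1=127/9762: DF=(1 − 127/9762·(0.977800))/(1+127/9762) = 4873/5000 ≈ 0.974600
step 3 [3y] swap r/1=233/14529: DF=(1 − 233/14529·(0.977800+0.974600))/(1+233/14529) = 4767/5000 ≈ 0.953400
step 4 [4y] swap r/1=389/19140: DF=(1 − 389/19140·(0.977800+0.974600+0.953400))/(1+389/19140) = 4611/5000 ≈ 0.922200
step 5 [5y] swap r/1=453/23687: DF=(1 − 453/23687·(0.977800+0.974600+0.953400+0.922200))/(1+453/23687) = 4547/5000 ≈ 0.909400
step 6 [6y] bond c/1=1/20: DF=(236059/200000 − 1/20·(0.977800+0.974600+0.953400+0.922200+0.909400))/(1+1/20) = 1797/2000 ≈ 0.898500

1 1 4889/5000
2 2 4873/5000
3 3 4767/5000
4 4 4611/5000
5 5 4547/5000
6 6 1797/2000
s(4y) = (1/(4611/5000) − 1)/(4) = 389/18444 ≈ 2.1091%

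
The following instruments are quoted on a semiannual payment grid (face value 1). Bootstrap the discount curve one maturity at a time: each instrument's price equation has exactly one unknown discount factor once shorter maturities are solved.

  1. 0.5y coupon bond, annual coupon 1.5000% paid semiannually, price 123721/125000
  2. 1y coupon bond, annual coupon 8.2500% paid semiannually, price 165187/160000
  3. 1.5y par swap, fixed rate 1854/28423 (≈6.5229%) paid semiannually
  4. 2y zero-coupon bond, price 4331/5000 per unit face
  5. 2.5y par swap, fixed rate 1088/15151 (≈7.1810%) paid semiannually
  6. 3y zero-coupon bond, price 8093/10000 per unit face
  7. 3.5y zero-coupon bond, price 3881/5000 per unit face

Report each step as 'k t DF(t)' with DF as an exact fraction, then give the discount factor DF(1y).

1 1/2 614/625
2 1 4763/5000
3 3/2 9073/10000
4 2 4331/5000
5 5/2 523/625
6 3 8093/10000
7 7/2 3881/5000
DF(1y) = 4763/5000 ≈ 0.952600

step 1 [0.5y] bond c/2=3/400: DF=(123721/125000 − 3/400·(0))/(1+3/400) = 614/625 ≈ 0.982400
step 2 [1y] bond c/2=33/800: DF=(165187/160000 − 33/800·(0.982400))/(1+33/800) = 4763/5000 ≈ 0.952600
step 3 [1.5y] swap r/2=927/28423: DF=(1 − 927/28423·(0.982400+0.952600))/(1+927/28423) = 9073/10000 ≈ 0.907300
step 4 [2y] zero: DF = P = 4331/5000 ≈ 0.866200
step 5 [2.5y] swap r/2=544/15151: DF=(1 − 544/15151·(0.982400+0.952600+0.907300+0.866200))/(1+544/15151) = 523/625 ≈ 0.836800
step 6 [3y] zero: DF = P = 8093/10000 ≈ 0.809300
step 7 [3.5y] zero: DF = P = 3881/5000 ≈ 0.776200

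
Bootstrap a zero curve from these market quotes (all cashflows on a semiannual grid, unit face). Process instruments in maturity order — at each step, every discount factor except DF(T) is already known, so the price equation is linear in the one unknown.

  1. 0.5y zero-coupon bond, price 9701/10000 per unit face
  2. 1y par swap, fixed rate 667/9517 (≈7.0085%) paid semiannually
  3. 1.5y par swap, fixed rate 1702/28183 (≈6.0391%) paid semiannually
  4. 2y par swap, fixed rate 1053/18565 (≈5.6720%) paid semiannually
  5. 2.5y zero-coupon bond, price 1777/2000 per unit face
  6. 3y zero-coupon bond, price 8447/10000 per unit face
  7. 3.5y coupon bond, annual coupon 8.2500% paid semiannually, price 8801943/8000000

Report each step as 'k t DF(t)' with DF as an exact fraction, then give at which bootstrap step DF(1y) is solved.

1 1/2 9701/10000
2 1 9333/10000
3 3/2 9149/10000
4 2 8947/10000
5 5/2 1777/2000
6 3 8447/10000
7 7/2 8409/10000
DF(1y) is solved at step 2

step 1 [0.5y] zero: DF = P = 9701/10000 ≈ 0.970100
step 2 [1y] swap r/2=667/19034: DF=(1 − 667/19034·(0.970100))/(1+667/19034) = 9333/10000 ≈ 0.933300
step 3 [1.5y] swap r/2=851/28183: DF=(1 − 851/28183·(0.970100+0.933300))/(1+851/28183) = 9149/10000 ≈ 0.914900
step 4 [2y] swap r/2=1053/37130: DF=(1 − 1053/37130·(0.970100+0.933300+0.914900))/(1+1053/37130) = 8947/10000 ≈ 0.894700
step 5 [2.5y] zero: DF = P = 1777/2000 ≈ 0.888500
step 6 [3y] zero: DF = P = 8447/10000 ≈ 0.844700
step 7 [3.5y] bond c/2=33/800: DF=(8801943/8000000 − 33/800·(0.970100+0.933300+0.914900+0.894700+0.888500+0.844700))/(1+33/800) = 8409/10000 ≈ 0.840900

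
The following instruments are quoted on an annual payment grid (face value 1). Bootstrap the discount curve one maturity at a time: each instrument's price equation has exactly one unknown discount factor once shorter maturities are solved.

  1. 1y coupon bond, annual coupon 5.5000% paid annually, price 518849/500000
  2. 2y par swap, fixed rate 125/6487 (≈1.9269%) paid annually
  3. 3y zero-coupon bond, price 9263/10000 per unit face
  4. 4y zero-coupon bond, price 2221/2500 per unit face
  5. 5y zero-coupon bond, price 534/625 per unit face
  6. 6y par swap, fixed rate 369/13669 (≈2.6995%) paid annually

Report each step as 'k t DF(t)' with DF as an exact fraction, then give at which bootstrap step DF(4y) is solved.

1 1 2459/2500
2 2 77/80
3 3 9263/10000
4 4 2221/2500
5 5 534/625
6 6 2131/2500
DF(4y) is solved at step 4

step 1 [1y] bond c/1=11/200: DF=(518849/500000 − 11/200·(0))/(1+11/200) = 2459/2500 ≈ 0.983600
step 2 [2y] swap r/1=125/6487: DF=(1 − 125/6487·(0.983600))/(1+125/6487) = 77/80 ≈ 0.962500
step 3 [3y] zero: DF = P = 9263/10000 ≈ 0.926300
step 4 [4y] zero: DF = P = 2221/2500 ≈ 0.888400
step 5 [5y] zero: DF = P = 534/625 ≈ 0.854400
step 6 [6y] swap r/1=369/13669: DF=(1 − 369/13669·(0.983600+0.962500+0.926300+0.888400+0.854400))/(1+369/13669) = 2131/2500 ≈ 0.852400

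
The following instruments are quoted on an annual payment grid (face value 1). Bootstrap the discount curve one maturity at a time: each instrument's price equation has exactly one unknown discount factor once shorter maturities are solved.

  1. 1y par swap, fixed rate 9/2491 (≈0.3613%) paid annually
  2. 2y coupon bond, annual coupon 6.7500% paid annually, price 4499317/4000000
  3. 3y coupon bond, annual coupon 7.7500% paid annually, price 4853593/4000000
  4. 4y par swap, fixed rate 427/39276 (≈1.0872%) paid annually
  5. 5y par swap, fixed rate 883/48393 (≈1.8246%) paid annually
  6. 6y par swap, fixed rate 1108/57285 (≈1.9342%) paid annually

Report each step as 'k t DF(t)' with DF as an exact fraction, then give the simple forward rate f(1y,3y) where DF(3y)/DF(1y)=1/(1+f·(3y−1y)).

step 1 [1y] swap r/1=9/2491: DF=(1 − 9/2491·(0))/(1+9/2491) = 2491/2500 ≈ 0.996400
step 2 [2y] bond c/1=27/400: DF=(4499317/4000000 − 27/400·(0.996400))/(1+27/400) = 9907/10000 ≈ 0.990700
step 3 [3y] bond c/1=31/400: DF=(4853593/4000000 − 31/400·(0.996400+0.990700))/(1+31/400) = 1229/1250 ≈ 0.983200
step 4 [4y] swap r/1=427/39276: DF=(1 − 427/39276·(0.996400+0.990700+0.983200))/(1+427/39276) = 9573/10000 ≈ 0.957300
step 5 [5y] swap r/1=883/48393: DF=(1 − 883/48393·(0.996400+0.990700+0.983200+0.957300))/(1+883/48393) = 9117/10000 ≈ 0.911700
step 6 [6y] swap r/1=1108/57285: DF=(1 − 1108/57285·(0.996400+0.990700+0.983200+0.957300+0.911700))/(1+1108/57285) = 2223/2500 ≈ 0.889200

1 1 2491/2500
2 2 9907/10000
3 3 1229/1250
4 4 9573/10000
5 5 9117/10000
6 6 2223/2500
f(1y,3y) = ((2491/2500)/(1229/1250) − 1)/(2) = 33/4916 ≈ 0.6713%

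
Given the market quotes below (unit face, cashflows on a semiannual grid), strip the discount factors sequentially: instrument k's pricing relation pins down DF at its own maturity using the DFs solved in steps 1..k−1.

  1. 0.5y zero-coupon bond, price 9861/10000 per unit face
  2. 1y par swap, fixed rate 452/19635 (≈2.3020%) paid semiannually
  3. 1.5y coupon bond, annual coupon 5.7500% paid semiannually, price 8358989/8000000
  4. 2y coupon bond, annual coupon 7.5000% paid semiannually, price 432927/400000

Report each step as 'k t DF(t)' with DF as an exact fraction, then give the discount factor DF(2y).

1 1/2 9861/10000
2 1 4887/5000
3 3/2 1201/1250
4 2 15/16
DF(2y) = 15/16 ≈ 0.937500

step 1 [0.5y] zero: DF = P = 9861/10000 ≈ 0.986100
step 2 [1y] swap r/2=226/19635: DF=(1 − 226/19635·(0.986100))/(1+226/19635) = 4887/5000 ≈ 0.977400
step 3 [1.5y] bond c/2=23/800: DF=(8358989/8000000 − 23/800·(0.986100+0.977400))/(1+23/800) = 1201/1250 ≈ 0.960800
step 4 [2y] bond c/2=3/80: DF=(432927/400000 − 3/80·(0.986100+0.977400+0.960800))/(1+3/80) = 15/16 ≈ 0.937500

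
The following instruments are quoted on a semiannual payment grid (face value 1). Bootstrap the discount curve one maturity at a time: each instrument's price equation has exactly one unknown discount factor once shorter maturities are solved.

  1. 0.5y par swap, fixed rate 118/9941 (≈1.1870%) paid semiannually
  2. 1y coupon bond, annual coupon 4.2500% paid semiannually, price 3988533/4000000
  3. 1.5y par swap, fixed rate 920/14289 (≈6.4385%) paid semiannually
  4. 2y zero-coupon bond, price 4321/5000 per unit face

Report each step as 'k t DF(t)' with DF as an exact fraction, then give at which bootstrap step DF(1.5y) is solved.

step 1 [0.5y] swap r/2=59/9941: DF=(1 − 59/9941·(0))/(1+59/9941) = 9941/10000 ≈ 0.994100
step 2 [1y] bond c/2=17/800: DF=(3988533/4000000 − 17/800·(0.994100))/(1+17/800) = 9557/10000 ≈ 0.955700
step 3 [1.5y] swap r/2=460/14289: DF=(1 − 460/14289·(0.994100+0.955700))/(1+460/14289) = 227/250 ≈ 0.908000
step 4 [2y] zero: DF = P = 4321/5000 ≈ 0.864200

1 1/2 9941/10000
2 1 9557/10000
3 3/2 227/250
4 2 4321/5000
DF(1.5y) is solved at step 3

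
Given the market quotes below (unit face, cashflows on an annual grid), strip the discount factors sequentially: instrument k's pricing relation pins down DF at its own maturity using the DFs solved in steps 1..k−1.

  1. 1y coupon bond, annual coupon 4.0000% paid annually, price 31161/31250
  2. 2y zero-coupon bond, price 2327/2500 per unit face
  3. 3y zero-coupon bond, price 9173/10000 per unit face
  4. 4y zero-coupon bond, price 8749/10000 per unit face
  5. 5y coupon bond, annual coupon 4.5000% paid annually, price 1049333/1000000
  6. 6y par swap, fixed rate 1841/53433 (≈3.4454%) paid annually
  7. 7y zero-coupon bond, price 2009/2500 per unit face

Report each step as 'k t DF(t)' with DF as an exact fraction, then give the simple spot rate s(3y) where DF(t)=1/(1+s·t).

1 1 2397/2500
2 2 2327/2500
3 3 9173/10000
4 4 8749/10000
5 5 1057/1250
6 6 8159/10000
7 7 2009/2500
s(3y) = (1/(9173/10000) − 1)/(3) = 827/27519 ≈ 3.0052%

step 1 [1y] bond c/1=1/25: DF=(31161/31250 − 1/25·(0))/(1+1/25) = 2397/2500 ≈ 0.958800
step 2 [2y] zero: DF = P = 2327/2500 ≈ 0.930800
step 3 [3y] zero: DF = P = 9173/10000 ≈ 0.917300
step 4 [4y] zero: DF = P = 8749/10000 ≈ 0.874900
step 5 [5y] bond c/1=9/200: DF=(1049333/1000000 − 9/200·(0.958800+0.930800+0.917300+0.874900))/(1+9/200) = 1057/1250 ≈ 0.845600
step 6 [6y] swap r/1=1841/53433: DF=(1 − 1841/53433·(0.958800+0.930800+0.917300+0.874900+0.845600))/(1+1841/53433) = 8159/10000 ≈ 0.815900
step 7 [7y] zero: DF = P = 2009/2500 ≈ 0.803600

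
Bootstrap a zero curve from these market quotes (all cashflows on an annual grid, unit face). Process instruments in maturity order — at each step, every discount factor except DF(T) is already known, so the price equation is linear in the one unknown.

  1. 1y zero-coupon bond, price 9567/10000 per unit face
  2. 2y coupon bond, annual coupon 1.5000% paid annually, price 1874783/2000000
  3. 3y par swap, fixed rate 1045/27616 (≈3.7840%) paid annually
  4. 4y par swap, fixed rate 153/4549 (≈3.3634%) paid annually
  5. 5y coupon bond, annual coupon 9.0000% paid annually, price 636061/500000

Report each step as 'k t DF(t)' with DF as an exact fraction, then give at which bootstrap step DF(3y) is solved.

1 1 9567/10000
2 2 4547/5000
3 3 1791/2000
4 4 1097/1250
5 5 4333/5000
DF(3y) is solved at step 3

step 1 [1y] zero: DF = P = 9567/10000 ≈ 0.956700
step 2 [2y] bond c/1=3/200: DF=(1874783/2000000 − 3/200·(0.956700))/(1+3/200) = 4547/5000 ≈ 0.909400
step 3 [3y] swap r/1=1045/27616: DF=(1 − 1045/27616·(0.956700+0.909400))/(1+1045/27616) = 1791/2000 ≈ 0.895500
step 4 [4y] swap r/1=153/4549: DF=(1 − 153/4549·(0.956700+0.909400+0.895500))/(1+153/4549) = 1097/1250 ≈ 0.877600
step 5 [5y] bond c/1=9/100: DF=(636061/500000 − 9/100·(0.956700+0.909400+0.895500+0.877600))/(1+9/100) = 4333/5000 ≈ 0.866600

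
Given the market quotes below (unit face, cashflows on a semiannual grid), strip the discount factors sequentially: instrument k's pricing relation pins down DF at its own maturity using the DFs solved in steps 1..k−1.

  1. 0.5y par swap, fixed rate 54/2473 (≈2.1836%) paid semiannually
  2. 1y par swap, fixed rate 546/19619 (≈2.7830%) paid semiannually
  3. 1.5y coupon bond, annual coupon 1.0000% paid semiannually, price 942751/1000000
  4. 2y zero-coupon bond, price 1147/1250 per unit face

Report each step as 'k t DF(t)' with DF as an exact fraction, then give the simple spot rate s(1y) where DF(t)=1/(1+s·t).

1 1/2 2473/2500
2 1 9727/10000
3 3/2 9283/10000
4 2 1147/1250
s(1y) = (1/(9727/10000) − 1)/(1) = 273/9727 ≈ 2.8066%

step 1 [0.5y] swap r/2=27/2473: DF=(1 − 27/2473·(0))/(1+27/2473) = 2473/2500 ≈ 0.989200
step 2 [1y] swap r/2=273/19619: DF=(1 − 273/19619·(0.989200))/(1+273/19619) = 9727/10000 ≈ 0.972700
step 3 [1.5y] bond c/2=1/200: DF=(942751/1000000 − 1/200·(0.989200+0.972700))/(1+1/200) = 9283/10000 ≈ 0.928300
step 4 [2y] zero: DF = P = 1147/1250 ≈ 0.917600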